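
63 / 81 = 7 / 9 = 0.78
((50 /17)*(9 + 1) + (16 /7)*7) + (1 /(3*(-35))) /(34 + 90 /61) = 175412803 /3862740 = 45.41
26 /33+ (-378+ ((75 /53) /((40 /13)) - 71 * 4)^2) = 474714080105 /5932608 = 80017.77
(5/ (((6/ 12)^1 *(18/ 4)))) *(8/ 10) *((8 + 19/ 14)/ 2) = 524/ 63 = 8.32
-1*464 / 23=-464 / 23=-20.17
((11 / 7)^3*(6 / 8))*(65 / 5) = 51909 / 1372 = 37.83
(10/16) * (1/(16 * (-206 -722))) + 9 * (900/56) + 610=754.64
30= 30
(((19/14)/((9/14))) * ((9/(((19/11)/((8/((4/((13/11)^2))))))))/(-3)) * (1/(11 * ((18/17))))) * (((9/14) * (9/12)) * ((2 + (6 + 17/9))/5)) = -255697/304920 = -0.84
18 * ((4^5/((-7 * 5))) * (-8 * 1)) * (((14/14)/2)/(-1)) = -73728/35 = -2106.51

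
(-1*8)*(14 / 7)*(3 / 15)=-16 / 5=-3.20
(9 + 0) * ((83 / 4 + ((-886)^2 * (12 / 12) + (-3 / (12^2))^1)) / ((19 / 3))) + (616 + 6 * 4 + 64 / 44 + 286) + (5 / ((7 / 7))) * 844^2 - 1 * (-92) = 15644066473 / 3344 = 4678249.54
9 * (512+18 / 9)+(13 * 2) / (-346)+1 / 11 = 8803308 / 1903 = 4626.02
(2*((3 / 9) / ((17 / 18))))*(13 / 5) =156 / 85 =1.84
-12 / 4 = -3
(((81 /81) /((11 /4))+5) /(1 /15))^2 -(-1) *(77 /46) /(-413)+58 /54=57402649039 /8866638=6474.00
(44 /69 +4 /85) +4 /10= 6362 /5865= 1.08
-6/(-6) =1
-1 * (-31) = 31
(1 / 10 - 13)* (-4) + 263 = 1573 / 5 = 314.60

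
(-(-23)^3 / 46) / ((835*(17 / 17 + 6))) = 0.05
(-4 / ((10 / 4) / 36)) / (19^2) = -288 / 1805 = -0.16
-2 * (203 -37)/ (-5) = 332/ 5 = 66.40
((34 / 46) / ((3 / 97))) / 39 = 1649 / 2691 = 0.61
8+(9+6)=23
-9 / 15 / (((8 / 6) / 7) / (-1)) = 63 / 20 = 3.15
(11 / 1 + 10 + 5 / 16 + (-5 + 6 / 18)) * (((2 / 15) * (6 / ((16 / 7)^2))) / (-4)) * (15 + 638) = -25565603 / 61440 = -416.11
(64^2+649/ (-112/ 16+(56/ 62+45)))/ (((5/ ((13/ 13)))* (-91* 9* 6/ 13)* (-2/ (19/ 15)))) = 18847601/ 13676040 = 1.38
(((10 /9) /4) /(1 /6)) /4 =5 /12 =0.42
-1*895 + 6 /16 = -7157 /8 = -894.62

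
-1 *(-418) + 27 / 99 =4601 / 11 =418.27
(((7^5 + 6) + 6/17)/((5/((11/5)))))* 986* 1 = 182357626/25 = 7294305.04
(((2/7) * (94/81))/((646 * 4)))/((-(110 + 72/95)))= -235/202843116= -0.00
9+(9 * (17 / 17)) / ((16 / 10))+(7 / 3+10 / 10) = 431 / 24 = 17.96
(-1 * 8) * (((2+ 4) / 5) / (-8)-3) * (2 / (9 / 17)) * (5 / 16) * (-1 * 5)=-595 / 4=-148.75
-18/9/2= -1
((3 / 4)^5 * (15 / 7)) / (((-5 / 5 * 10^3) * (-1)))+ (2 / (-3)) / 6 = -1427039 / 12902400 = -0.11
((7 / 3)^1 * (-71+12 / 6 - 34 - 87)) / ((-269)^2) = -1330 / 217083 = -0.01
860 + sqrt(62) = 867.87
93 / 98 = 0.95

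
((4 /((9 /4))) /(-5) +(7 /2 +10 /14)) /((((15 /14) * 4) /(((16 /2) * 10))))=9724 /135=72.03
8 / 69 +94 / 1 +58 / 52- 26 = 124201 / 1794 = 69.23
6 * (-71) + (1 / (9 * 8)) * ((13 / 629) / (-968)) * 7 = -18675322075 / 43838784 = -426.00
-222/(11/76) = -16872/11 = -1533.82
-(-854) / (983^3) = 854 / 949862087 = 0.00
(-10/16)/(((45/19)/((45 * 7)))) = -665/8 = -83.12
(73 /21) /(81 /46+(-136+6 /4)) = -1679 /64113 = -0.03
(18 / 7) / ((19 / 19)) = 2.57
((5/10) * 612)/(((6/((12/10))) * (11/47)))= 14382/55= 261.49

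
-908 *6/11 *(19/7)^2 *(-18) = 35401104/539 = 65679.23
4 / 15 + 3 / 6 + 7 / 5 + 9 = 67 / 6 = 11.17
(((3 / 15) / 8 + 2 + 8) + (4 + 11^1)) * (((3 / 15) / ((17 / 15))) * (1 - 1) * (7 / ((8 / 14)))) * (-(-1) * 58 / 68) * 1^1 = 0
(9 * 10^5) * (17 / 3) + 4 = 5100004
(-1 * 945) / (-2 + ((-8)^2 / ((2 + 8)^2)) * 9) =-23625 / 94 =-251.33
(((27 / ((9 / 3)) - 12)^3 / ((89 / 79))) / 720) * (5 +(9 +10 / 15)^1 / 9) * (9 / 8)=-3239 / 14240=-0.23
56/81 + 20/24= 247/162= 1.52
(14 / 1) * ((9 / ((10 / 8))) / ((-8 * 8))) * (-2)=63 / 20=3.15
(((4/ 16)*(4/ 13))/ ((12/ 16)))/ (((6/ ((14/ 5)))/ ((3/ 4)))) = 7/ 195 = 0.04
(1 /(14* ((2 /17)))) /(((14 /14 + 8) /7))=17 /36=0.47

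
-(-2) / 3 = 2 / 3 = 0.67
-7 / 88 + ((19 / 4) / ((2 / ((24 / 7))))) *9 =45095 / 616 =73.21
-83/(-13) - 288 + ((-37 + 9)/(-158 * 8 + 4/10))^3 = -8877797558063/31524548679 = -281.62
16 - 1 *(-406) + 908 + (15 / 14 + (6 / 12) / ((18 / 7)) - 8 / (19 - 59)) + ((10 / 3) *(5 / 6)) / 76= 7969042 / 5985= 1331.50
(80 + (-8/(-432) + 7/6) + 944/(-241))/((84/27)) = 125696/5061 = 24.84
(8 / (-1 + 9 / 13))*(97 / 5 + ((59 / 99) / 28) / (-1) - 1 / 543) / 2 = -631929857 / 2508660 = -251.90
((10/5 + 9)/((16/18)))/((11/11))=99/8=12.38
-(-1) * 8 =8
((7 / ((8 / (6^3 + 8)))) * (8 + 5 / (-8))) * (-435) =-1257585 / 2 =-628792.50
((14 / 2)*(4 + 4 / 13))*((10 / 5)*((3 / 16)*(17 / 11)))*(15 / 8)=37485 / 1144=32.77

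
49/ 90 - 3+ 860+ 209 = 95989/ 90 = 1066.54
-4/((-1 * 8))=1/2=0.50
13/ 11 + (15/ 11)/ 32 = 431/ 352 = 1.22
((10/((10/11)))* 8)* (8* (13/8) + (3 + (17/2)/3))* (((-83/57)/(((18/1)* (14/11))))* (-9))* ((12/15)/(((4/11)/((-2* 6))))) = -49933796/1995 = -25029.47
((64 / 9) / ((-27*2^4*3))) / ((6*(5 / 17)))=-34 / 10935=-0.00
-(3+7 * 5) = -38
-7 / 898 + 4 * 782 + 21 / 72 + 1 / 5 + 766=209834791 / 53880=3894.48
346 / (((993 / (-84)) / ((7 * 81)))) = -5493096 / 331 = -16595.46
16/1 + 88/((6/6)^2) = 104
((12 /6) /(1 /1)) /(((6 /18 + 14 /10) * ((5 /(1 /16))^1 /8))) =3 /26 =0.12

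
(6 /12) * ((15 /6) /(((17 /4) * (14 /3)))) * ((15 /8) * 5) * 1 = 1125 /1904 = 0.59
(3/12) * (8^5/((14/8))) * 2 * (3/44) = 49152/77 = 638.34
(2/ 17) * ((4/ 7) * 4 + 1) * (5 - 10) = -230/ 119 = -1.93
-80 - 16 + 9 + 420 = 333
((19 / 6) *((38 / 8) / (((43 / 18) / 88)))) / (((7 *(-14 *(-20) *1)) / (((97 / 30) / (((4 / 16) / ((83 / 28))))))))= 31970521 / 2949800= 10.84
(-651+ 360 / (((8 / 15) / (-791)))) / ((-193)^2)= -534576 / 37249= -14.35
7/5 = 1.40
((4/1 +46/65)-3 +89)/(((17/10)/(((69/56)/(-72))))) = -16951/18564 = -0.91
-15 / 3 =-5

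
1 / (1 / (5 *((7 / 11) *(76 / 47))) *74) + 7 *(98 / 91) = 1891932 / 248677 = 7.61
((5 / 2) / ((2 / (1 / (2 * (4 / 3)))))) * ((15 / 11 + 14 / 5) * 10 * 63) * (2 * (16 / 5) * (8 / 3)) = 230832 / 11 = 20984.73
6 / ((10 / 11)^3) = 3993 / 500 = 7.99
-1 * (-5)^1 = 5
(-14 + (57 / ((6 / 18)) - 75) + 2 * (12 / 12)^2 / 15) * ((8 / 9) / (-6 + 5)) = -9856 / 135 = -73.01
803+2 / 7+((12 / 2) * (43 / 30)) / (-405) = 11386274 / 14175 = 803.26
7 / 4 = 1.75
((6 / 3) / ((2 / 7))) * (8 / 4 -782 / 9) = -5348 / 9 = -594.22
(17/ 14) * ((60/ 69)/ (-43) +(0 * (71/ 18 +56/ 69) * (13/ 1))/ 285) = -170/ 6923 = -0.02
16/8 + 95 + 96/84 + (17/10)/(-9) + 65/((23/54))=3630653/14490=250.56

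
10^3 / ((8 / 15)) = 1875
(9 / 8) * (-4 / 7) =-9 / 14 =-0.64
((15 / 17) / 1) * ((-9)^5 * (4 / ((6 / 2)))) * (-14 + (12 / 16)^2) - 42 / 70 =317388171 / 340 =933494.62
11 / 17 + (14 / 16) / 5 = 559 / 680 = 0.82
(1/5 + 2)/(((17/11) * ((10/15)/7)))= 2541/170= 14.95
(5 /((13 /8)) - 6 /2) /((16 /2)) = 1 /104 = 0.01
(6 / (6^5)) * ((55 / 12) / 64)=55 / 995328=0.00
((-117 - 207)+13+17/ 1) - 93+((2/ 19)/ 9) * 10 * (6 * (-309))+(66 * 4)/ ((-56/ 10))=-86581/ 133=-650.98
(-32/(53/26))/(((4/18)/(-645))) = 2414880/53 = 45563.77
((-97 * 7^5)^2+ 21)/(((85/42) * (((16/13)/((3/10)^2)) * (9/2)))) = 362791012838163/17000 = 21340647814.01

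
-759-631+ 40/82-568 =-80258/41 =-1957.51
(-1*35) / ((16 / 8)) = -35 / 2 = -17.50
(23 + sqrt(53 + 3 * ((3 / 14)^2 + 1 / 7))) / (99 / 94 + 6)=47 * sqrt(10499) / 4641 + 2162 / 663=4.30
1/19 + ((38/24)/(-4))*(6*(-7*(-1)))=-2519/152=-16.57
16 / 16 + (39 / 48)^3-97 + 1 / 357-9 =-104.46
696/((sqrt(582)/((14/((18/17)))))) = 13804*sqrt(582)/873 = 381.46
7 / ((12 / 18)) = 21 / 2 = 10.50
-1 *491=-491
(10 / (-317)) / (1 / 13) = -130 / 317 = -0.41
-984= -984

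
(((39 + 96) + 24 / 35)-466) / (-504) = 11561 / 17640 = 0.66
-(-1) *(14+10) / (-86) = -12 / 43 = -0.28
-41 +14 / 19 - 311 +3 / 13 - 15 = -90410 / 247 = -366.03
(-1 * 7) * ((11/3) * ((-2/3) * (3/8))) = 77/12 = 6.42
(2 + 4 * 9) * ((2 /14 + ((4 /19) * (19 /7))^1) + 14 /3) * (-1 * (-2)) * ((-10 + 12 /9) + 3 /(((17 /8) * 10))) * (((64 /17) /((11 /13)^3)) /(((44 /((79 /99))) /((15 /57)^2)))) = -13644106785920 /501415700247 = -27.21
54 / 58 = 27 / 29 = 0.93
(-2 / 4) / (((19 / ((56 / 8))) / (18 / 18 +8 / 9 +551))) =-17416 / 171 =-101.85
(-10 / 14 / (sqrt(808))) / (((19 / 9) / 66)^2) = -441045 * sqrt(202) / 255227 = -24.56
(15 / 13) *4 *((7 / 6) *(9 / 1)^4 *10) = 4592700 / 13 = 353284.62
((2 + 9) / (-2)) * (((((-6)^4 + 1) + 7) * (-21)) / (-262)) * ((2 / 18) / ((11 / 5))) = -11410 / 393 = -29.03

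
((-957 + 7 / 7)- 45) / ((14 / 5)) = -715 / 2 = -357.50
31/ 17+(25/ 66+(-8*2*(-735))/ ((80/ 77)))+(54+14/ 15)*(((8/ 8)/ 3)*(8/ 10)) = 953911879/ 84150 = 11335.85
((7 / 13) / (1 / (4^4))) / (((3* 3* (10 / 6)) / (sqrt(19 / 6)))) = 896* sqrt(114) / 585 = 16.35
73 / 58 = 1.26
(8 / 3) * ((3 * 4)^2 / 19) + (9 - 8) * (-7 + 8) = 403 / 19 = 21.21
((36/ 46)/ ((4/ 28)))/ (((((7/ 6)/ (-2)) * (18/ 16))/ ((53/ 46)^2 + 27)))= -2877168/ 12167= -236.47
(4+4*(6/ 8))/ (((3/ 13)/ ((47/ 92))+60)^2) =2613247/ 1364268096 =0.00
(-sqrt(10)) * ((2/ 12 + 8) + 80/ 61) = -3469 * sqrt(10)/ 366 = -29.97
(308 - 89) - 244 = -25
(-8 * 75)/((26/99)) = -29700/13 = -2284.62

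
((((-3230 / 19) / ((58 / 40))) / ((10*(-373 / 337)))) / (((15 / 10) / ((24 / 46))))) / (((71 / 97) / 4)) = 355656320 / 17664161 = 20.13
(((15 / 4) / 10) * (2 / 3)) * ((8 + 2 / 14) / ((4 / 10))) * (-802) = -114285 / 28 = -4081.61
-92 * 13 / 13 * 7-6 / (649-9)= -206083 / 320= -644.01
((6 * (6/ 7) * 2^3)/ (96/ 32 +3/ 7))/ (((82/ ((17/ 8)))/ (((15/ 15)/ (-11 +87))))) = 51/ 12464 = 0.00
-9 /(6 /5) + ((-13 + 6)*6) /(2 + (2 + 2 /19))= -461 /26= -17.73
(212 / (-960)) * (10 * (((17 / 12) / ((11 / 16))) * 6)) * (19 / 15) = -17119 / 495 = -34.58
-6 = -6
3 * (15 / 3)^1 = 15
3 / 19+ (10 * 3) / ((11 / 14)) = 8013 / 209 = 38.34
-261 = -261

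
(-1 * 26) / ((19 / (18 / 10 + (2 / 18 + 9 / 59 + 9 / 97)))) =-14439308 / 4893165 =-2.95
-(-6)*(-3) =-18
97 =97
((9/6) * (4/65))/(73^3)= 6/25286105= 0.00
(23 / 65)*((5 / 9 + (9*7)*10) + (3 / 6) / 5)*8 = 5221828 / 2925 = 1785.24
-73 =-73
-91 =-91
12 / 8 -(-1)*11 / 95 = 1.62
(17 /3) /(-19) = -17 /57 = -0.30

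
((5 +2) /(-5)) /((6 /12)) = -14 /5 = -2.80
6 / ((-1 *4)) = -3 / 2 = -1.50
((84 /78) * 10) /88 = 35 /286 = 0.12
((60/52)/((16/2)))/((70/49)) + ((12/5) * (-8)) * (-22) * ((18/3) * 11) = 28993641/1040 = 27878.50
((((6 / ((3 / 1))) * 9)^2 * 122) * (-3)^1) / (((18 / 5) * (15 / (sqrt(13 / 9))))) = -732 * sqrt(13) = -2639.26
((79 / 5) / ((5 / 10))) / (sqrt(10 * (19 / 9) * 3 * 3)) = 79 * sqrt(190) / 475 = 2.29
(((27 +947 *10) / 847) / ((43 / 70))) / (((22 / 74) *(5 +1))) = 1756945 / 171699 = 10.23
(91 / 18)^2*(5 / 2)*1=41405 / 648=63.90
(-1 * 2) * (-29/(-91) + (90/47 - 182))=1537722/4277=359.53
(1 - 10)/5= -1.80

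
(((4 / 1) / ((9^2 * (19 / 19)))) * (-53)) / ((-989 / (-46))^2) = -848 / 149769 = -0.01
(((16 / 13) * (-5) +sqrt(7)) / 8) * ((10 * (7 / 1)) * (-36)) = 25200 / 13 - 315 * sqrt(7) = 1105.05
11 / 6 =1.83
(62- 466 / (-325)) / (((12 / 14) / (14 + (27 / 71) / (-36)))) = 23889649 / 23075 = 1035.30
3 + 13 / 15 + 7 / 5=79 / 15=5.27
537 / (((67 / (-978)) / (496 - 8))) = -256290768 / 67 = -3825235.34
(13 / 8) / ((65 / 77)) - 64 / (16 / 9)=-1363 / 40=-34.08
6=6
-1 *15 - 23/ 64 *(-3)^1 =-13.92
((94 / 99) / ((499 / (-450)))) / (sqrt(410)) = -470* sqrt(410) / 225049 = -0.04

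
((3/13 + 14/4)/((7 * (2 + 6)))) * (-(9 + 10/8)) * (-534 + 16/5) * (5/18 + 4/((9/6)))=279706387/262080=1067.26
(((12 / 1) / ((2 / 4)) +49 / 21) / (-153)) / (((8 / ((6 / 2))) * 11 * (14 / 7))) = -79 / 26928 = -0.00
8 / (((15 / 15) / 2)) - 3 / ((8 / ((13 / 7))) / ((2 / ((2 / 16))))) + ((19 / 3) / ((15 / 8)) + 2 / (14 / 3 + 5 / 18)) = 242206 / 28035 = 8.64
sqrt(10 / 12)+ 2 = sqrt(30) / 6+ 2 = 2.91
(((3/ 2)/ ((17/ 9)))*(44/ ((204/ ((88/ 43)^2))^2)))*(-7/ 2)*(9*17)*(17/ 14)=-556592256/ 58119617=-9.58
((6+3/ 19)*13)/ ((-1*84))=-507/ 532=-0.95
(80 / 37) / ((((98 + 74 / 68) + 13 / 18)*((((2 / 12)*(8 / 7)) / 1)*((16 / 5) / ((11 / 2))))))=883575 / 4520216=0.20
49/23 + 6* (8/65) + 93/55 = 74986/16445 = 4.56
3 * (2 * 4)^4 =12288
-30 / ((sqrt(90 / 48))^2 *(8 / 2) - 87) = 20 / 53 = 0.38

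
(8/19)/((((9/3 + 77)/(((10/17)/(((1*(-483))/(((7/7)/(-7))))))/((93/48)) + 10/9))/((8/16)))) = 593977/203123718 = 0.00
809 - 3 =806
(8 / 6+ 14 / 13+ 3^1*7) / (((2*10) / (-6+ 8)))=913 / 390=2.34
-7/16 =-0.44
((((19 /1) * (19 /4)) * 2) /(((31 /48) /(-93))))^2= 675584064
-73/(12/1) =-73/12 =-6.08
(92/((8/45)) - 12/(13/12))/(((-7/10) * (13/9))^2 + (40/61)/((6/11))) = 3252907350/14288833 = 227.65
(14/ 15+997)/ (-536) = -14969/ 8040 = -1.86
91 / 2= 45.50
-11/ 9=-1.22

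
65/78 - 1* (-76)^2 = -34651/6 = -5775.17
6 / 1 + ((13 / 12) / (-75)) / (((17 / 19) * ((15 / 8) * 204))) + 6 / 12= 19019689 / 2926125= 6.50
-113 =-113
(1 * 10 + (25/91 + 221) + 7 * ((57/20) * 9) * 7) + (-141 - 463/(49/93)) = 468.37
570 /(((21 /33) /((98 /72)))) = 7315 /6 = 1219.17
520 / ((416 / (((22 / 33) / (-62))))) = -5 / 372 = -0.01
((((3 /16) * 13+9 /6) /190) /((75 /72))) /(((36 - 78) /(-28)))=63 /4750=0.01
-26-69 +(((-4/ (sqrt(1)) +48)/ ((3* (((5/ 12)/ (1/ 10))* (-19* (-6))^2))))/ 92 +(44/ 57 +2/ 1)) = -344596339/ 3736350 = -92.23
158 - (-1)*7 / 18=2851 / 18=158.39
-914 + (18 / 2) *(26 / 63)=-6372 / 7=-910.29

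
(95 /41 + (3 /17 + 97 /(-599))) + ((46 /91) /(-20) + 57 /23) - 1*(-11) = 137931108503 /8738337790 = 15.78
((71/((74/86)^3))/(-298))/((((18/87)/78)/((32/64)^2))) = -2128163869/60378376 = -35.25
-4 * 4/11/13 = -0.11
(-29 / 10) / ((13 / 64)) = -928 / 65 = -14.28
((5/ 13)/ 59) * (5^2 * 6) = 0.98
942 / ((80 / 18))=211.95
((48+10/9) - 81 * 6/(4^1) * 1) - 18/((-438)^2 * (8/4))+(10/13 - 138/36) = -188177765/2493972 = -75.45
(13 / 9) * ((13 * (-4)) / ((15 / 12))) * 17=-45968 / 45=-1021.51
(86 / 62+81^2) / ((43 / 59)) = 12002606 / 1333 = 9004.21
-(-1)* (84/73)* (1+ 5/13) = 1512/949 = 1.59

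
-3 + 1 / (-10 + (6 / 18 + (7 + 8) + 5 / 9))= -2.83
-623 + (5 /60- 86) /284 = -2124215 /3408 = -623.30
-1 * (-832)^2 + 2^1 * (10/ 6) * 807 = -689534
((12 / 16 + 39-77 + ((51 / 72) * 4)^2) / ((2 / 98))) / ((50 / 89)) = -1146943 / 450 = -2548.76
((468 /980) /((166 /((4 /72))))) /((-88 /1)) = -13 /7157920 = -0.00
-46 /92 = -1 /2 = -0.50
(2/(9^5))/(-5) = -2/295245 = -0.00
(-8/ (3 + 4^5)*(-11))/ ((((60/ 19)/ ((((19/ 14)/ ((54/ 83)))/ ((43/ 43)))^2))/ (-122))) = -31705857821/ 2201128020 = -14.40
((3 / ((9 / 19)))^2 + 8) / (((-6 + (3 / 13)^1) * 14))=-5629 / 9450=-0.60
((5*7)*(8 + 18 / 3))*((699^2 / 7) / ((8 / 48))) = 205212420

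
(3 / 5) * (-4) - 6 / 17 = -234 / 85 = -2.75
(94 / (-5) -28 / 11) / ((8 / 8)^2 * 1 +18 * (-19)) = 1174 / 18755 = 0.06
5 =5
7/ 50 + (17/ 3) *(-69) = -19543/ 50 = -390.86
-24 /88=-3 /11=-0.27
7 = 7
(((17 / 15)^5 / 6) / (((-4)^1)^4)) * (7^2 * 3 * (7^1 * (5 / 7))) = 0.89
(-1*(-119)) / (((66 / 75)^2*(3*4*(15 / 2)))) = 14875 / 8712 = 1.71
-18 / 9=-2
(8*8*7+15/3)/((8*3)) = 18.88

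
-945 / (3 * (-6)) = 105 / 2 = 52.50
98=98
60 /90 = 2 /3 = 0.67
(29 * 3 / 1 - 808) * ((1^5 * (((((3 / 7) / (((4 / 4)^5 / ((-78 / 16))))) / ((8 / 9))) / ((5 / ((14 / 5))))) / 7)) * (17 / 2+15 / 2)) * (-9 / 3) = -325377 / 50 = -6507.54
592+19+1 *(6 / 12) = 1223 / 2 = 611.50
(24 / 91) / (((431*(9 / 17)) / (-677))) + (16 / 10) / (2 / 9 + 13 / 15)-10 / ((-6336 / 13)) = 615271219 / 869764896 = 0.71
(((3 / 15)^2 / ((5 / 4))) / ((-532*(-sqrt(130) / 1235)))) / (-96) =-sqrt(130) / 168000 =-0.00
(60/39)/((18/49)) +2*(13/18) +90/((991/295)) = 3759419/115947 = 32.42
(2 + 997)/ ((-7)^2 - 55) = -333/ 2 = -166.50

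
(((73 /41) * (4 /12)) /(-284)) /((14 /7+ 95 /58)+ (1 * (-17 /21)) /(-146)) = -1081787 /1886071832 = -0.00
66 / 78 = 11 / 13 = 0.85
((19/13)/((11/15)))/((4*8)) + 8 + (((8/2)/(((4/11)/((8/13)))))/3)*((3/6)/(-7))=58405/7392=7.90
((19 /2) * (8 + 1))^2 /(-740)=-29241 /2960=-9.88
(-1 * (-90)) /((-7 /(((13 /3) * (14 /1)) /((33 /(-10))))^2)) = -4732000 /1089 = -4345.27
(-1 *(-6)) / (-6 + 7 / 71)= -426 / 419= -1.02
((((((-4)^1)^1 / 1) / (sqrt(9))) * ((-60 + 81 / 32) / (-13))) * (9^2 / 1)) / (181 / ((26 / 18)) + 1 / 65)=-248265 / 65168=-3.81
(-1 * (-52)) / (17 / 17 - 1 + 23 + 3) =2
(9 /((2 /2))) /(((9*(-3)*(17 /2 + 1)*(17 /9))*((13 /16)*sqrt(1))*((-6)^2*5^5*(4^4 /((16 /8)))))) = -1 /629850000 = -0.00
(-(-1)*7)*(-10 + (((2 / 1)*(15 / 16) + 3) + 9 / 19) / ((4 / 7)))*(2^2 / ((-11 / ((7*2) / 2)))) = 19061 / 1672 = 11.40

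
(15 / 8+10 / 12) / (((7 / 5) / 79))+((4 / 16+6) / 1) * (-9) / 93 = 792775 / 5208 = 152.22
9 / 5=1.80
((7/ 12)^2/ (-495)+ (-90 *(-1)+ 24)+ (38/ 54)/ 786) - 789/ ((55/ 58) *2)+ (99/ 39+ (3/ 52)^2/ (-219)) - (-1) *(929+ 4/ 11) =2418733102997/ 3839965272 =629.88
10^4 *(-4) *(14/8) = -70000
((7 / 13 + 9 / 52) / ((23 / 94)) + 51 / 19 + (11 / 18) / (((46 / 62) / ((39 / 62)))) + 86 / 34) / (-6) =-10012831 / 6953544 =-1.44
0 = 0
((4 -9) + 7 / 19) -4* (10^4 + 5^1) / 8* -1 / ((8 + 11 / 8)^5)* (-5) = -4.98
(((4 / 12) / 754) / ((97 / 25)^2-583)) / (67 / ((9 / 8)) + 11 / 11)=-125 / 9724411892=-0.00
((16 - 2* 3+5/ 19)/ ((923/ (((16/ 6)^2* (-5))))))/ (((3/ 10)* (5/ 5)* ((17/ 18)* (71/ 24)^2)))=-18432000/ 115605253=-0.16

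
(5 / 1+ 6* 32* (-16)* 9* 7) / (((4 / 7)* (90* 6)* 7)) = -193531 / 2160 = -89.60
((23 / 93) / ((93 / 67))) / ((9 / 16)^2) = 0.56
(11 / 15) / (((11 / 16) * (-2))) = -8 / 15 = -0.53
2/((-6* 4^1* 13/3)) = -1/52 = -0.02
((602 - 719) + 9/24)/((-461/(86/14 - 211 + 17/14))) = -2659983/51632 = -51.52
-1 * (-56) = 56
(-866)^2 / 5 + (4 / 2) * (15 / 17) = 12749402 / 85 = 149992.96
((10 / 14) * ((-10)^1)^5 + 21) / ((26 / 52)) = -999706 / 7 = -142815.14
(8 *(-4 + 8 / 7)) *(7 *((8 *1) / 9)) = -1280 / 9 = -142.22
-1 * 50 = -50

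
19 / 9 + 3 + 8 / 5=302 / 45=6.71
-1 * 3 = -3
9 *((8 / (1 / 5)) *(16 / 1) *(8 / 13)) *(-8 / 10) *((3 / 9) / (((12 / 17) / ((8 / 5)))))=-139264 / 65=-2142.52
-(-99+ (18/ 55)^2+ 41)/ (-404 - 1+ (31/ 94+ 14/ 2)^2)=-1547413336/ 9389173475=-0.16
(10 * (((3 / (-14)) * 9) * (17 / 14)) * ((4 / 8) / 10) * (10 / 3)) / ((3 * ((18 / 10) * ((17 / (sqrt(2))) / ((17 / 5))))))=-85 * sqrt(2) / 588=-0.20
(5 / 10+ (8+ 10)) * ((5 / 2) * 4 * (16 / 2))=1480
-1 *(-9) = 9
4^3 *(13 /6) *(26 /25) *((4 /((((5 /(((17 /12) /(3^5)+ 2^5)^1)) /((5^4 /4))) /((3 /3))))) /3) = 1261808080 /6561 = 192319.48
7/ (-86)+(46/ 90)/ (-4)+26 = 25.79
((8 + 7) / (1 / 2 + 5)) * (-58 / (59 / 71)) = -123540 / 649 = -190.35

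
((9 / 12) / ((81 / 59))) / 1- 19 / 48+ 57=24689 / 432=57.15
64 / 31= 2.06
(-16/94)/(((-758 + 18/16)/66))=0.01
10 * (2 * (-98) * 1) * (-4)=7840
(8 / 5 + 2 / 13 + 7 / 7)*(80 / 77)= 2864 / 1001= 2.86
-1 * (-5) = 5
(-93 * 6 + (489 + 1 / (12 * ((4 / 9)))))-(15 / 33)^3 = -1467431 / 21296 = -68.91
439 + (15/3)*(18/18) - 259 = 185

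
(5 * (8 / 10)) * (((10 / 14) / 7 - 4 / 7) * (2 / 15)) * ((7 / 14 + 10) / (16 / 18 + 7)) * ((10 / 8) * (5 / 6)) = -345 / 994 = -0.35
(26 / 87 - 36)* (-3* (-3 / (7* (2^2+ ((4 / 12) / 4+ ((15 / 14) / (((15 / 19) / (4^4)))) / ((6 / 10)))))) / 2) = -55908 / 1420507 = -0.04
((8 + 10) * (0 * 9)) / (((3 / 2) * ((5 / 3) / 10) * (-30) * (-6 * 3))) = 0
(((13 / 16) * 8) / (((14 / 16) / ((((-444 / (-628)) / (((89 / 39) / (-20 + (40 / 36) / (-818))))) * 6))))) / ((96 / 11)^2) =-3.63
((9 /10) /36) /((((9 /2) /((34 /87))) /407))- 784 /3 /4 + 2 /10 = -100615 /1566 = -64.25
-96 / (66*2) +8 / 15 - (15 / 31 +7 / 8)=-63541 / 40920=-1.55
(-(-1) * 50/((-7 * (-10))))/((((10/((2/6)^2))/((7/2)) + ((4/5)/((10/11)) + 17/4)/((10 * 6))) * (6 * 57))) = 5000/61764687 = 0.00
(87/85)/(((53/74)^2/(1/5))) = 476412/1193825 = 0.40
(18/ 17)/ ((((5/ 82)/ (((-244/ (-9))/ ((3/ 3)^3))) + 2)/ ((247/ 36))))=3.63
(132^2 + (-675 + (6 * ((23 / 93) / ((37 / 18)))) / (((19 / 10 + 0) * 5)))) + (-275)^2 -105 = 2010819973 / 21793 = 92269.08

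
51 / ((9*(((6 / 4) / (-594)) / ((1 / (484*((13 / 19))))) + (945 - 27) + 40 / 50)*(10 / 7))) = 0.00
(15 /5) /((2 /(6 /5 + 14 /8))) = 4.42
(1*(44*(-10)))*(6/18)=-440/3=-146.67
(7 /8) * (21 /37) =0.50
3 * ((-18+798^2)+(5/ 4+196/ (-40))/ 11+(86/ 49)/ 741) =5086631200643/ 2662660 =1910357.01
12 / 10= 6 / 5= 1.20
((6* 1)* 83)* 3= 1494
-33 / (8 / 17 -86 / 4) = 102 / 65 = 1.57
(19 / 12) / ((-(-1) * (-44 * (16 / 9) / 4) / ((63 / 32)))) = -3591 / 22528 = -0.16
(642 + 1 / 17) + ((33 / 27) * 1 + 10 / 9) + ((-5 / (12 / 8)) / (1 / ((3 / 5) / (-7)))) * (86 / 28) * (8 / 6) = 1613260 / 2499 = 645.56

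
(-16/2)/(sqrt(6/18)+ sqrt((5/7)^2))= -420/13+ 196* sqrt(3)/13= -6.19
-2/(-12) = 1/6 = 0.17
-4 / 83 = -0.05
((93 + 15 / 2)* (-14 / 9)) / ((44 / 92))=-10787 / 33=-326.88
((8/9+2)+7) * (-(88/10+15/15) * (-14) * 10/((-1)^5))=-122108/9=-13567.56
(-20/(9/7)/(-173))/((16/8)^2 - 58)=-70/42039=-0.00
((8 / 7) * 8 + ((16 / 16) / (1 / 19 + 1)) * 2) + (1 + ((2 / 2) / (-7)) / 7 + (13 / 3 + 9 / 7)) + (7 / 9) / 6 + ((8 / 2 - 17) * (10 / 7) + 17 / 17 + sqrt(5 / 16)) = 1321 / 6615 + sqrt(5) / 4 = 0.76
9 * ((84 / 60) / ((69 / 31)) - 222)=-229119 / 115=-1992.34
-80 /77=-1.04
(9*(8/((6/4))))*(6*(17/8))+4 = 616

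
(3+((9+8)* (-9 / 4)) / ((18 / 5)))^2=3721 / 64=58.14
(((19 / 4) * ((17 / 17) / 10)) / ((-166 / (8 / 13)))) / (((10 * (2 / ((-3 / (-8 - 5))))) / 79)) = -4503 / 2805400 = -0.00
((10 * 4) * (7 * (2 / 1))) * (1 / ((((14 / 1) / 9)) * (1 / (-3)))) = -1080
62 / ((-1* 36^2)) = -31 / 648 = -0.05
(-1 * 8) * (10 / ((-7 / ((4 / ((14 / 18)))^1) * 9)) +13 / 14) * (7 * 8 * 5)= -1760 / 7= -251.43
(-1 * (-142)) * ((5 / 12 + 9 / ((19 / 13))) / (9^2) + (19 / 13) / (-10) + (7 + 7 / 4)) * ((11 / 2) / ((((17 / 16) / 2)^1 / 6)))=130279097344 / 1700595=76607.95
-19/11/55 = -19/605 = -0.03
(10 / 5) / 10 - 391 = -1954 / 5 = -390.80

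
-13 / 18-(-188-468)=11795 / 18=655.28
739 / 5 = 147.80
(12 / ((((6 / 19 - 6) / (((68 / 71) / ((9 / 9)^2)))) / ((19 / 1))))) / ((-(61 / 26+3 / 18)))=159562 / 10437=15.29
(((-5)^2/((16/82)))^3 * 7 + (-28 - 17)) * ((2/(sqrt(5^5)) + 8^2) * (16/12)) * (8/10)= 1507642267 * sqrt(5)/6000 + 3015284534/3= 1005656709.77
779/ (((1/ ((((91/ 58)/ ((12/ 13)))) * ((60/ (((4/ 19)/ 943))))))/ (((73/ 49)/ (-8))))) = -860958702955/ 12992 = -66268373.07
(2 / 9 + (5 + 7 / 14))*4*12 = 824 / 3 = 274.67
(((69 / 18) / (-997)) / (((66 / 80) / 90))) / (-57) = 4600 / 625119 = 0.01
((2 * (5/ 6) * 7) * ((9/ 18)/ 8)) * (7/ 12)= 0.43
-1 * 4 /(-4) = 1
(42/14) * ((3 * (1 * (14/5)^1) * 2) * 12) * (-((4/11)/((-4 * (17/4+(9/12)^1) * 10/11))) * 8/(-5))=-19.35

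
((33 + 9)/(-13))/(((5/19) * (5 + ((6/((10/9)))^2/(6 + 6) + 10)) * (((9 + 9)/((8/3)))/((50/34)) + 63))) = -76000/7292961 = -0.01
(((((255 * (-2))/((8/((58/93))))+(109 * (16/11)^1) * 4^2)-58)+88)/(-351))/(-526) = 1723393/125914932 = 0.01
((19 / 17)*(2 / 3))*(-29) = -21.61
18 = 18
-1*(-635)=635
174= 174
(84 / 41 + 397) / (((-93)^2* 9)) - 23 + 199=561717017 / 3191481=176.01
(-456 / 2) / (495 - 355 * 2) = 228 / 215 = 1.06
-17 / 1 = -17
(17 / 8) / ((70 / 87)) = 2.64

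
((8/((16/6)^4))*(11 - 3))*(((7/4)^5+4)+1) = 27.10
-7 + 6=-1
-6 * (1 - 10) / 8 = 27 / 4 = 6.75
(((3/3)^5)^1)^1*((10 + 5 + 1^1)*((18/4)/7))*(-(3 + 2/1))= -360/7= -51.43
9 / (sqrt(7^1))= 9 * sqrt(7) / 7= 3.40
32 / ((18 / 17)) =30.22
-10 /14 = -5 /7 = -0.71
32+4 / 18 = 32.22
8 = 8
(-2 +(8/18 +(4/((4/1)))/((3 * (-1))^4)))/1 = -125/81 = -1.54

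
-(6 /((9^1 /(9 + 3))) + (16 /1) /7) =-72 /7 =-10.29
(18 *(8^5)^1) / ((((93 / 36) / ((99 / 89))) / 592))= 414820859904 / 2759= 150351888.33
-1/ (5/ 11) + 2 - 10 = -51/ 5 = -10.20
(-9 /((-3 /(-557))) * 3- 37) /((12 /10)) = -12625 /3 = -4208.33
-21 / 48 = -7 / 16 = -0.44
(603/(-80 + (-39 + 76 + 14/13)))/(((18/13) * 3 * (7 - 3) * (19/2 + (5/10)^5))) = -0.09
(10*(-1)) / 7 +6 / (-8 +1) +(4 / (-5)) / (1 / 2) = -136 / 35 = -3.89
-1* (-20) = 20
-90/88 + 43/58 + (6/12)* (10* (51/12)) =20.97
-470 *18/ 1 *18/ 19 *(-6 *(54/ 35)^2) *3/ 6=266429088/ 4655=57235.04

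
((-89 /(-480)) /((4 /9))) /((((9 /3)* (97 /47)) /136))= 71111 /7760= 9.16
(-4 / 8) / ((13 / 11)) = -0.42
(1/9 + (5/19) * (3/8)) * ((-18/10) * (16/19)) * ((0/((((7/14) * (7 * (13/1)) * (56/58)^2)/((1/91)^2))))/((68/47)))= 0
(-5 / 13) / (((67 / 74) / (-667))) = 246790 / 871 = 283.34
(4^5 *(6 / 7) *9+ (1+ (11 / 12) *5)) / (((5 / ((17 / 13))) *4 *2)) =11288357 / 43680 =258.43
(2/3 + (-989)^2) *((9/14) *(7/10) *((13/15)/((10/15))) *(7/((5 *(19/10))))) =160216329/380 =421621.92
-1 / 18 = -0.06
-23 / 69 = -1 / 3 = -0.33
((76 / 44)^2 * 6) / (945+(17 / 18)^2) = 701784 / 37082749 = 0.02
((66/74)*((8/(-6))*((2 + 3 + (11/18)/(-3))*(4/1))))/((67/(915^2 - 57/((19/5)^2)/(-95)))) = -62059585280/217683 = -285091.56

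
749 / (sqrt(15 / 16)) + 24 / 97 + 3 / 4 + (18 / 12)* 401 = 1376.06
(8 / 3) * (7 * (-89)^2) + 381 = 444719 / 3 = 148239.67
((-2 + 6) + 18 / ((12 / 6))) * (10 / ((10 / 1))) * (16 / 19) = 208 / 19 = 10.95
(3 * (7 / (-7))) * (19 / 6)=-19 / 2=-9.50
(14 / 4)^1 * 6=21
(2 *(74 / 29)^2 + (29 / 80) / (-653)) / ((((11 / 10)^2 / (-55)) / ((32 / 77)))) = -114421618200 / 465149531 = -245.99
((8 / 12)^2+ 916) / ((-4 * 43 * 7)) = -2062 / 2709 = -0.76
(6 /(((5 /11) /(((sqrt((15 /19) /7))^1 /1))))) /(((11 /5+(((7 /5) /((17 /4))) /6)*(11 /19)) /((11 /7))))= 3366*sqrt(1995) /48167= 3.12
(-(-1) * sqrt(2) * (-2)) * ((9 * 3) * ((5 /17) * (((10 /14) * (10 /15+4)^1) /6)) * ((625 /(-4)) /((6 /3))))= 46875 * sqrt(2) /68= 974.87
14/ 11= 1.27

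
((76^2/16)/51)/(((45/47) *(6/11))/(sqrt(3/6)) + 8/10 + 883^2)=0.00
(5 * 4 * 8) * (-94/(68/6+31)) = -355.28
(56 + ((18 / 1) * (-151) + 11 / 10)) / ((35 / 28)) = -53218 / 25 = -2128.72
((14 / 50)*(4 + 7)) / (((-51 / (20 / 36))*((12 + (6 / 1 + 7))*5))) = -77 / 286875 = -0.00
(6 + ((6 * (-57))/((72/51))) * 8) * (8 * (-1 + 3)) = -30912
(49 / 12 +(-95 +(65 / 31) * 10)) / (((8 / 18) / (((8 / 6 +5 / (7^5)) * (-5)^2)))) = -5247.34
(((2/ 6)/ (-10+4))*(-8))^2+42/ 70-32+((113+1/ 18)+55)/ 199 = -4893401/ 161190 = -30.36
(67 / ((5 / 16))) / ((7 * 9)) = 1072 / 315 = 3.40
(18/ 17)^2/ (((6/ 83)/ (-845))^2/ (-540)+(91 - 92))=-5976485643375/ 5330877626416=-1.12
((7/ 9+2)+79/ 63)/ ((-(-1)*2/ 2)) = 254/ 63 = 4.03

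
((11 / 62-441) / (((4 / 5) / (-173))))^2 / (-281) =-558911774929225 / 17282624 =-32339520.60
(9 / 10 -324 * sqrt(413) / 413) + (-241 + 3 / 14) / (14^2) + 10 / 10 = 9213 / 13720 -324 * sqrt(413) / 413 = -15.27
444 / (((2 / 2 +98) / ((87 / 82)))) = 2146 / 451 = 4.76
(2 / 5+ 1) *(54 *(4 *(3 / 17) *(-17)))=-4536 / 5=-907.20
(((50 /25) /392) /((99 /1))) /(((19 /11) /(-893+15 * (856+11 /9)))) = 1282 /3591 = 0.36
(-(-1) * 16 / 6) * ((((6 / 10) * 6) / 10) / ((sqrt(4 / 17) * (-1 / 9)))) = -108 * sqrt(17) / 25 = -17.81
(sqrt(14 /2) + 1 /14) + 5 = sqrt(7) + 71 /14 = 7.72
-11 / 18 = -0.61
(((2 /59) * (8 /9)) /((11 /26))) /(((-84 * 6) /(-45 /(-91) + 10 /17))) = -6700 /43789977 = -0.00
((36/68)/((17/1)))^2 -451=-37667890/83521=-451.00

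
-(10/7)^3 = -2.92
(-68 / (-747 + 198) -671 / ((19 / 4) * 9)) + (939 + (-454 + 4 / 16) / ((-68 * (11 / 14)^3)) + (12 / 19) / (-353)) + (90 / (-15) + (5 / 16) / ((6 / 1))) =6839592704545 / 7344647904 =931.23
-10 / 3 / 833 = -10 / 2499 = -0.00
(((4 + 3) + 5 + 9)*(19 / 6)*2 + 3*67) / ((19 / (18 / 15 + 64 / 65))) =38.40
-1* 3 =-3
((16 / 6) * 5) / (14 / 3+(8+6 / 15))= 50 / 49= 1.02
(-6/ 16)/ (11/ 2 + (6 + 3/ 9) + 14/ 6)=-9/ 340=-0.03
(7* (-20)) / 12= -35 / 3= -11.67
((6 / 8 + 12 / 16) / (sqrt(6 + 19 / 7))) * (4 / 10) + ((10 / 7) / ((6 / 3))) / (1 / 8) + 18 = 3 * sqrt(427) / 305 + 166 / 7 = 23.92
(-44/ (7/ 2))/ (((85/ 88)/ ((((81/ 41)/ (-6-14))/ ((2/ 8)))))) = 627264/ 121975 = 5.14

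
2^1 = 2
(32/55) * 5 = 32/11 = 2.91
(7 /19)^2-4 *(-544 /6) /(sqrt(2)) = 49 /361 + 544 *sqrt(2) /3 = 256.58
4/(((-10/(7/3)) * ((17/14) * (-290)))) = 98/36975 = 0.00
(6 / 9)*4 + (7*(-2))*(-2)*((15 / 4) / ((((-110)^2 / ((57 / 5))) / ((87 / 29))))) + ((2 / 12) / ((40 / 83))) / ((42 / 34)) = 3.24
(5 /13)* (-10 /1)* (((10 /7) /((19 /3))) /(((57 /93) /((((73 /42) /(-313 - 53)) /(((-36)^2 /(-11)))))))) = -3111625 /54538441776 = -0.00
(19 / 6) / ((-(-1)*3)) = 19 / 18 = 1.06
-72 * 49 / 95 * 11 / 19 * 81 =-3143448 / 1805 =-1741.52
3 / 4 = 0.75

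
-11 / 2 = -5.50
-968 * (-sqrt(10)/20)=242 * sqrt(10)/5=153.05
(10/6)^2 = 25/9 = 2.78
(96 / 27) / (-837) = -32 / 7533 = -0.00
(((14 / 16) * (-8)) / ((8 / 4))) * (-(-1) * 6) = -21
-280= -280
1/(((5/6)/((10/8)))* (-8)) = -3/16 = -0.19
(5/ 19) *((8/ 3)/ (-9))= -40/ 513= -0.08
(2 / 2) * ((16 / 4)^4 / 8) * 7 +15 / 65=2915 / 13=224.23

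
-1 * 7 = -7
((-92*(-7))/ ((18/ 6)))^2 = 414736/ 9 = 46081.78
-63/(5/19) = -1197/5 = -239.40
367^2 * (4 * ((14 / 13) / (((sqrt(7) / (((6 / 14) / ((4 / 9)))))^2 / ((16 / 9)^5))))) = 70615826432 / 51597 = 1368603.34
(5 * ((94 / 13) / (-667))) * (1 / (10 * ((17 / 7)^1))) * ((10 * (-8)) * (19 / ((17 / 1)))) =0.20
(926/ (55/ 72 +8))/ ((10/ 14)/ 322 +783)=150278688/ 1113643697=0.13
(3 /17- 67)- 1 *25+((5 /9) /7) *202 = -81173 /1071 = -75.79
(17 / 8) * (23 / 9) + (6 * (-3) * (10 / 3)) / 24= 211 / 72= 2.93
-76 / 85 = -0.89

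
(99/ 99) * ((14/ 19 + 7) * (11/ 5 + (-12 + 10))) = 147/ 95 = 1.55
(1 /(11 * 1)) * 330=30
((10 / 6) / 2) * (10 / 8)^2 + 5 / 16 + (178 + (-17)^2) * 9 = 403643 / 96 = 4204.61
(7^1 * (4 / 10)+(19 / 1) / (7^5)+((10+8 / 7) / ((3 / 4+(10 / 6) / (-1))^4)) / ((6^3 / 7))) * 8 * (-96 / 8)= -391261727328 / 1230356435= -318.01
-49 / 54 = -0.91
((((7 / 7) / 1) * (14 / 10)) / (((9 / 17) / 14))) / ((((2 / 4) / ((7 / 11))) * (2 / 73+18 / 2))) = 1702652 / 326205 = 5.22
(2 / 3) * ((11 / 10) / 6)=11 / 90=0.12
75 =75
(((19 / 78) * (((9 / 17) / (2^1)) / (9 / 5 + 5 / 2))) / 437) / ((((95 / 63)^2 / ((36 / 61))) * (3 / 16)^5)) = 924844032 / 24065539745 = 0.04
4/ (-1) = -4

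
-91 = -91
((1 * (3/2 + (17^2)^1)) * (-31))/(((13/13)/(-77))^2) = -106787219/2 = -53393609.50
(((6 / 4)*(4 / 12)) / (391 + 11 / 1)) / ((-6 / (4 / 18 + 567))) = -5105 / 43416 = -0.12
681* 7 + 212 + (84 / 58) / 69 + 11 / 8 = 26575393 / 5336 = 4980.40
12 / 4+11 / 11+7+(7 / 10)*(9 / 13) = 1493 / 130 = 11.48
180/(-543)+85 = 15325/181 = 84.67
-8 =-8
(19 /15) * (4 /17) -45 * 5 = -57299 /255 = -224.70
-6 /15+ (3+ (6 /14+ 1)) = 4.03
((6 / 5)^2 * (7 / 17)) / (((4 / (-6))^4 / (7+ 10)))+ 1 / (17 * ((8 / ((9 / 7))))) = 1214739 / 23800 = 51.04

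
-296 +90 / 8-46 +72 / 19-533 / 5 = -164753 / 380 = -433.56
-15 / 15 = -1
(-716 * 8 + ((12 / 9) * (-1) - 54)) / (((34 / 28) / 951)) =-76999300 / 17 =-4529370.59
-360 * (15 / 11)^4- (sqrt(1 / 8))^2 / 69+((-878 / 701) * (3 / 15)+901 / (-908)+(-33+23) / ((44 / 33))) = -8060476662991817 / 6430188403320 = -1253.54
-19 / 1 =-19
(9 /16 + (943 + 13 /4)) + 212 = 18541 /16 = 1158.81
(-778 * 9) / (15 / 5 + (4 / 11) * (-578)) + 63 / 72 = 632129 / 18232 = 34.67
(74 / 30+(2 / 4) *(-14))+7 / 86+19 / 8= -10717 / 5160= -2.08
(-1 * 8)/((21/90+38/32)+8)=-1920/2261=-0.85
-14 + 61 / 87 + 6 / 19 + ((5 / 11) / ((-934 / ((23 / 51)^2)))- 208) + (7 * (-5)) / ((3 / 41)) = -699.32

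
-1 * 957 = -957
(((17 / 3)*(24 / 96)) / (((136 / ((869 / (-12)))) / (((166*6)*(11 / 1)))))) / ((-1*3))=793397 / 288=2754.85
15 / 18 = 5 / 6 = 0.83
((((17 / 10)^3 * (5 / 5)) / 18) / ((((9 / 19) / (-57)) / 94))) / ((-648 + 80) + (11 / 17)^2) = 24090713719 / 4428837000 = 5.44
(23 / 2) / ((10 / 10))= 11.50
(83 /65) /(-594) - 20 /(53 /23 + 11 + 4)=-8896817 /7683390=-1.16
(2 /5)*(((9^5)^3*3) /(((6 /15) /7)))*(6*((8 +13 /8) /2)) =998777881791142299 /8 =124847235223892787.38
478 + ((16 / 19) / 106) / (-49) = 23585946 / 49343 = 478.00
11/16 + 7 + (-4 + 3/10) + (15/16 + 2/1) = 277/40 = 6.92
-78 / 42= -13 / 7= -1.86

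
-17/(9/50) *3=-850/3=-283.33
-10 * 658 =-6580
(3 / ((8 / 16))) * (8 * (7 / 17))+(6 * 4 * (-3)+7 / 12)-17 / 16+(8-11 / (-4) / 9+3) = -101369 / 2448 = -41.41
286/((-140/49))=-100.10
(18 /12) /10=3 /20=0.15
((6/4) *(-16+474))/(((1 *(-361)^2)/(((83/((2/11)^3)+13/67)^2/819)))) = 4182041450614575/3407103883456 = 1227.45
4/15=0.27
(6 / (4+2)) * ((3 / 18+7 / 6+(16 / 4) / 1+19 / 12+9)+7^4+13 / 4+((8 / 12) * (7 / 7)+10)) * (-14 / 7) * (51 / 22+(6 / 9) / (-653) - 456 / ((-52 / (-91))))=500153764315 / 129294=3868344.74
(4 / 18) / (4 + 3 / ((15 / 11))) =10 / 279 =0.04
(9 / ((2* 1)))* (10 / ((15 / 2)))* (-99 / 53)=-594 / 53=-11.21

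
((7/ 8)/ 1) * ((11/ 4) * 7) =539/ 32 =16.84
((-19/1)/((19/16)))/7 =-16/7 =-2.29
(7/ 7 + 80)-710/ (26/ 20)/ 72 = 17179/ 234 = 73.41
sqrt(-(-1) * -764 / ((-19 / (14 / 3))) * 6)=4 * sqrt(25403) / 19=33.55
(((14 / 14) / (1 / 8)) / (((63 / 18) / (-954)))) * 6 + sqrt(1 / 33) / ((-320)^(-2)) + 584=-87496 / 7 + 102400 * sqrt(33) / 33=5326.12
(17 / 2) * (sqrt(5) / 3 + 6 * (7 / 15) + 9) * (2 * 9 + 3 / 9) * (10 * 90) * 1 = 46750 * sqrt(5) + 1654950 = 1759486.18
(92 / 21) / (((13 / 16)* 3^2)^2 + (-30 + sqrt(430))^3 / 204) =1404010957824 / 34708888641553 + 80204922880* sqrt(430) / 34708888641553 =0.09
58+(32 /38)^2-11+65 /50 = 176923 /3610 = 49.01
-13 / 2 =-6.50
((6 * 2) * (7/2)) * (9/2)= 189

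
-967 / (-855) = 967 / 855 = 1.13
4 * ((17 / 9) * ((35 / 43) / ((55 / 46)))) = 21896 / 4257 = 5.14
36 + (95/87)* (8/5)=3284/87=37.75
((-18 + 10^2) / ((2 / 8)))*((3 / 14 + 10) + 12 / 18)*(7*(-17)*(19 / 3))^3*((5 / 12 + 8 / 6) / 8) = -334215615850.61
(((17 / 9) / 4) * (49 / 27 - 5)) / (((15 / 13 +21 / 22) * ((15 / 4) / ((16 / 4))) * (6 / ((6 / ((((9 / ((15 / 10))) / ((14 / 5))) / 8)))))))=-93661568 / 32969025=-2.84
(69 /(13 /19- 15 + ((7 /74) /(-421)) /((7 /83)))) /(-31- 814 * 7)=13614298 /16185312995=0.00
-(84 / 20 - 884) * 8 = 7038.40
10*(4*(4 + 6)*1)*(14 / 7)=800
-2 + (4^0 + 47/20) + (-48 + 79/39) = -34807/780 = -44.62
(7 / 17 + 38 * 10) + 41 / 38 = 246443 / 646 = 381.49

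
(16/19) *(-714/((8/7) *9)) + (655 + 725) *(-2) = -160652/57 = -2818.46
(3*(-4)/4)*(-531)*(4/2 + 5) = 11151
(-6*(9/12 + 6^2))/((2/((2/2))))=-110.25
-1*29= -29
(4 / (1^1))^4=256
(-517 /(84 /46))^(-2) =1764 /141395881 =0.00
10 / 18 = 5 / 9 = 0.56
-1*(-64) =64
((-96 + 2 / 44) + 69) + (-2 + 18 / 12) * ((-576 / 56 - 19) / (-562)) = -26.98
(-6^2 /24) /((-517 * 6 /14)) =7 /1034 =0.01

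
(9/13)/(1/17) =11.77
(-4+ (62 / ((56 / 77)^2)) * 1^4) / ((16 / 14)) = 25361 / 256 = 99.07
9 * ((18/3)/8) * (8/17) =3.18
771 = 771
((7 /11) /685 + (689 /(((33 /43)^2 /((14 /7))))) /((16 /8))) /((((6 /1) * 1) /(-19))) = -8290307791 /2237895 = -3704.51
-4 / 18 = -2 / 9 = -0.22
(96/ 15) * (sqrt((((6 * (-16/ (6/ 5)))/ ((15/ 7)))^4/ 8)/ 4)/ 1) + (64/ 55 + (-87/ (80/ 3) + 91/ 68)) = -11379/ 14960 + 50176 * sqrt(2)/ 45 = 1576.12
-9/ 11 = -0.82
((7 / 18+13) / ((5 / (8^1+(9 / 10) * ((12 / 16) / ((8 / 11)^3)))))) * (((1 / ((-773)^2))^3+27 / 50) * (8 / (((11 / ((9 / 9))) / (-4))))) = -277334090583200197493693621 / 6758683919104135043520000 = -41.03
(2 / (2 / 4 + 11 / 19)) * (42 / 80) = 399 / 410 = 0.97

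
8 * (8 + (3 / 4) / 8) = 259 / 4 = 64.75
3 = 3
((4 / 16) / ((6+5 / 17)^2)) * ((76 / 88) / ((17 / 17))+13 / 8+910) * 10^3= 2900801375 / 503756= 5758.35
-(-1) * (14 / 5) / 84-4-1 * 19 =-689 / 30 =-22.97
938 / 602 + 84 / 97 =10111 / 4171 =2.42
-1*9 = -9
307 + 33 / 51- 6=5128 / 17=301.65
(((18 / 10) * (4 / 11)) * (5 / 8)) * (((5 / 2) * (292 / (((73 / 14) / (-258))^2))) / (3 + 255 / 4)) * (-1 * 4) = -3131170560 / 71467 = -43812.82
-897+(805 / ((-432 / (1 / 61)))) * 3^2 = -2627221 / 2928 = -897.27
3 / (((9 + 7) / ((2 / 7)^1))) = 3 / 56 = 0.05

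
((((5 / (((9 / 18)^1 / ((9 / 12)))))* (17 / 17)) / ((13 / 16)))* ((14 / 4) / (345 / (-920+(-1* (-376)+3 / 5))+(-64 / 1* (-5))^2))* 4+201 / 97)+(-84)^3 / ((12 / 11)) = -2932488193063617 / 5397450055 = -543309.93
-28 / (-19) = 28 / 19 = 1.47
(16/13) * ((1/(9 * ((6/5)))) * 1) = 40/351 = 0.11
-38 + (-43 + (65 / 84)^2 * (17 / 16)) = -9072751 / 112896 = -80.36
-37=-37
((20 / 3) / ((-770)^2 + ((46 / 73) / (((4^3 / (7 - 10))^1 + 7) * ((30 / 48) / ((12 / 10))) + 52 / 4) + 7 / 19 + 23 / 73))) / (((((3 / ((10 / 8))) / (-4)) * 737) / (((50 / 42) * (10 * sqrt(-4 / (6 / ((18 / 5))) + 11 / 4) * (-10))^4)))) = -10795302734375 / 29111866759206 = -0.37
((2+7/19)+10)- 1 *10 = 45/19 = 2.37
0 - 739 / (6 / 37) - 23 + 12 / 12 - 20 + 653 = -3946.17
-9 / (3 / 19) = -57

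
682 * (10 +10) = 13640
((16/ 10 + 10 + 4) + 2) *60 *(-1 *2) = -2112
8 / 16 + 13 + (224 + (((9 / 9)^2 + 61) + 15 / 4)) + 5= 1233 / 4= 308.25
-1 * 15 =-15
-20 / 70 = -2 / 7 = -0.29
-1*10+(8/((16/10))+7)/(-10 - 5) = -54/5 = -10.80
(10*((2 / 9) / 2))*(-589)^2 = 3469210 / 9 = 385467.78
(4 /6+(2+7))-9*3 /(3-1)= -23 /6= -3.83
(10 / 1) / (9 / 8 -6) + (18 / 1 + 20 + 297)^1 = 12985 / 39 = 332.95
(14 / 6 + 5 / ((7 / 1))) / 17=64 / 357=0.18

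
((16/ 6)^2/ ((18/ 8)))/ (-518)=-128/ 20979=-0.01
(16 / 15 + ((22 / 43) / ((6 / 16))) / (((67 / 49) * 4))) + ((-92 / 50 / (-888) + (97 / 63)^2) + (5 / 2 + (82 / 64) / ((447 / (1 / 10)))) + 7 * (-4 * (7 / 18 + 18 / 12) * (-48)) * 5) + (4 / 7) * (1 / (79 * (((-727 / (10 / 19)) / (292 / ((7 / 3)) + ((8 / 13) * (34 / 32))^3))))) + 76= 3089271933911589624851253869 / 241811801380769461732800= 12775.52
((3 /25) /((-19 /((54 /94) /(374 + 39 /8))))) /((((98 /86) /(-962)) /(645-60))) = 3136204656 /663137335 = 4.73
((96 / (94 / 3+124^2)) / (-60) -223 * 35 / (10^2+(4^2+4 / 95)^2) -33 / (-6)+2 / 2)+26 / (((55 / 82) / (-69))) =-200500842298125 / 74534731436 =-2690.03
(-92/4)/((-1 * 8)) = 23/8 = 2.88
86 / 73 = 1.18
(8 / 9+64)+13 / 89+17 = 65710 / 801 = 82.03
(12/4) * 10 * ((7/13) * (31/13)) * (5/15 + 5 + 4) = 60760/169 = 359.53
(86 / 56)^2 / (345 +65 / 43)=79507 / 11681600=0.01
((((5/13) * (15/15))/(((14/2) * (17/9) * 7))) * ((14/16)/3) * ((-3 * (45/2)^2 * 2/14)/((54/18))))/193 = -30375/66879904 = -0.00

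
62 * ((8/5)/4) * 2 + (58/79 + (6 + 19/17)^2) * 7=46731123/114155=409.37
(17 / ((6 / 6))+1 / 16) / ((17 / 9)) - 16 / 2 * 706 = -1533799 / 272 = -5638.97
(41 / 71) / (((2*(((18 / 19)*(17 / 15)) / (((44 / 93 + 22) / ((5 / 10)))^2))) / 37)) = 629508731500 / 31318029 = 20100.52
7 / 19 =0.37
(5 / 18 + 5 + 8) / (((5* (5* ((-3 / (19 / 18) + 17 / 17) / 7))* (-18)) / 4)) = 4541 / 10125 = 0.45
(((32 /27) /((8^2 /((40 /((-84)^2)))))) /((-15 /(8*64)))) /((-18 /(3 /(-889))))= -0.00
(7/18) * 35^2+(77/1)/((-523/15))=4463935/9414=474.18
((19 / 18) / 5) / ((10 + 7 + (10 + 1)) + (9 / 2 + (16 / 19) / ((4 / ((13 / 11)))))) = 3971 / 616005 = 0.01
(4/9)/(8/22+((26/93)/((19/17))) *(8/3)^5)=524799/40258885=0.01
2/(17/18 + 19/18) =1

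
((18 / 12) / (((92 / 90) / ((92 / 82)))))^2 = 18225 / 6724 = 2.71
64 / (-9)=-64 / 9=-7.11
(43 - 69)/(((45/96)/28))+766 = -11806/15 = -787.07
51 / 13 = 3.92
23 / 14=1.64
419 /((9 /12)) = 1676 /3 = 558.67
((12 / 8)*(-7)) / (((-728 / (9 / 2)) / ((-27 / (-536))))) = 729 / 222976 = 0.00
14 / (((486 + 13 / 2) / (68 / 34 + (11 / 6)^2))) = 1351 / 8865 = 0.15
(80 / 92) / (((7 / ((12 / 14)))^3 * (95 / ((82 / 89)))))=70848 / 4575722557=0.00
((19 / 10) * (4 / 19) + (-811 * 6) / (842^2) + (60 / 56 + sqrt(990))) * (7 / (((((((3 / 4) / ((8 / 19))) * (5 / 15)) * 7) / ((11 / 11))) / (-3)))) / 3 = -96 * sqrt(110) / 19 - 290730688 / 117865265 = -55.46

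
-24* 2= -48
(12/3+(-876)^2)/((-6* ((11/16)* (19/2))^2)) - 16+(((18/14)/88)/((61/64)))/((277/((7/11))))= -6674234627480/2214233571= -3014.24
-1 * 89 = -89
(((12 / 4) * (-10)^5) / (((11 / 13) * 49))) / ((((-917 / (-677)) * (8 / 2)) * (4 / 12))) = -1980225000 / 494263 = -4006.42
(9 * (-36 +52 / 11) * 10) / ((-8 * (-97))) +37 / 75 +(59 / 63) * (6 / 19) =-30204893 / 10643325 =-2.84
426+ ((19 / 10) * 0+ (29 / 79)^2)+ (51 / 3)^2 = 4463156 / 6241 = 715.13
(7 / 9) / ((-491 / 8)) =-56 / 4419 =-0.01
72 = 72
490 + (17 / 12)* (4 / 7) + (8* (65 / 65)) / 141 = 161495 / 329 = 490.87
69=69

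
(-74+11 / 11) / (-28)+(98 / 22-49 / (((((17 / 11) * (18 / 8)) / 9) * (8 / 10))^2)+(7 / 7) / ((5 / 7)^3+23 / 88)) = -847785292317 / 1681347668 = -504.23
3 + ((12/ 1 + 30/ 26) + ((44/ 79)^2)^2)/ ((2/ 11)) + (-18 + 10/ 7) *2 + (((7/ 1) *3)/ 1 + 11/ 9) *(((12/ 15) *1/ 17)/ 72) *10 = 42.88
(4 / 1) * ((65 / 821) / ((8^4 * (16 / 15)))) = 975 / 13451264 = 0.00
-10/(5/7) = -14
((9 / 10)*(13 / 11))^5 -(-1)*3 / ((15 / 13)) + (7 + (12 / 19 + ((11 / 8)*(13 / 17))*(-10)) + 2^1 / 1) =16012690360311 / 5201947300000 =3.08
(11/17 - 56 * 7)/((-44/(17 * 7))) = 46571/44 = 1058.43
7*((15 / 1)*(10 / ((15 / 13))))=910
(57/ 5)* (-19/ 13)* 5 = -1083/ 13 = -83.31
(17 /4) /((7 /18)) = 153 /14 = 10.93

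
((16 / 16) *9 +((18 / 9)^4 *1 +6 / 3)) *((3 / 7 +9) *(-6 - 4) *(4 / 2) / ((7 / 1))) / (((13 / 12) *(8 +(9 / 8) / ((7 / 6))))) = -1710720 / 22841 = -74.90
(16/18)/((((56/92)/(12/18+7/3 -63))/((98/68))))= -6440/51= -126.27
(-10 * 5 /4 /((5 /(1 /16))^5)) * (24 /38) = -3 /1245184000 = -0.00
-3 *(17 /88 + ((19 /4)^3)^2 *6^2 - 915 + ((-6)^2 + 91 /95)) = -1324581426687 /1070080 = -1237834.02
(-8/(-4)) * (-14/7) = -4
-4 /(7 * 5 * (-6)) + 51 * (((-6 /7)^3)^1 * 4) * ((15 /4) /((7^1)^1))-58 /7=-2776324 /36015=-77.09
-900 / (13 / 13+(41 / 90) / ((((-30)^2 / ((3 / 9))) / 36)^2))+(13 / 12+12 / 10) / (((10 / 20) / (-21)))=-5041783069 / 5062910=-995.83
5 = 5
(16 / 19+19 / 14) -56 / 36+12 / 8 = 2566 / 1197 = 2.14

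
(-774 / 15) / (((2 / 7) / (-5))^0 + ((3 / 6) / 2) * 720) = -258 / 905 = -0.29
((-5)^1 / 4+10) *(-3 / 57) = -35 / 76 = -0.46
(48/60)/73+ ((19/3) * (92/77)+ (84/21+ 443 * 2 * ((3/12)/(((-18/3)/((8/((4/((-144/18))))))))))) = 16926088/28105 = 602.24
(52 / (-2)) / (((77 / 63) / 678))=-14422.91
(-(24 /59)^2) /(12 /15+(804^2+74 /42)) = -60480 /236269216469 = -0.00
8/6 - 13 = -35/3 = -11.67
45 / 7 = 6.43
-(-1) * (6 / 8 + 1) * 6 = 21 / 2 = 10.50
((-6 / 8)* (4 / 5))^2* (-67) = -603 / 25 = -24.12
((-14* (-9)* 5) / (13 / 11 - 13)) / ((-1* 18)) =77 / 26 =2.96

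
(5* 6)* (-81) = -2430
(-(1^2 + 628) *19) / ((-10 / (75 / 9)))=59755 / 6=9959.17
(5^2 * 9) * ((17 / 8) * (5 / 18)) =2125 / 16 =132.81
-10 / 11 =-0.91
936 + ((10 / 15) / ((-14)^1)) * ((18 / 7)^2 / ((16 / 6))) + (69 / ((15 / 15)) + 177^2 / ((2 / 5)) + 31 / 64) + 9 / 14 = 1741419433 / 21952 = 79328.51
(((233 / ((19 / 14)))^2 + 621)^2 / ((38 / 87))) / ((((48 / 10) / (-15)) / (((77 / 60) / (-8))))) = 1317965974763178125 / 1267762688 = 1039599908.75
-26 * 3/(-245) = 78/245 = 0.32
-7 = -7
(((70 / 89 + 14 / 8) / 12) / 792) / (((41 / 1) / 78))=3913 / 7706688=0.00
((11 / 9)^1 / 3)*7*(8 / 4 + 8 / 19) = 3542 / 513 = 6.90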